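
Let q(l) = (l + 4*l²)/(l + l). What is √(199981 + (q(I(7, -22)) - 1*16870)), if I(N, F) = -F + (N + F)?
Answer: √732502/2 ≈ 427.93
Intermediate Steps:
I(N, F) = N (I(N, F) = -F + (F + N) = N)
q(l) = (l + 4*l²)/(2*l) (q(l) = (l + 4*l²)/((2*l)) = (l + 4*l²)*(1/(2*l)) = (l + 4*l²)/(2*l))
√(199981 + (q(I(7, -22)) - 1*16870)) = √(199981 + ((½ + 2*7) - 1*16870)) = √(199981 + ((½ + 14) - 16870)) = √(199981 + (29/2 - 16870)) = √(199981 - 33711/2) = √(366251/2) = √732502/2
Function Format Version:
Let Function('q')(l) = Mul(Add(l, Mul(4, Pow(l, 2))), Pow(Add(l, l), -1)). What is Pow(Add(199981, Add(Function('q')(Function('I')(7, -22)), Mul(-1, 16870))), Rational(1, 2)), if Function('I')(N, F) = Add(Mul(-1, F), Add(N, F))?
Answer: Mul(Rational(1, 2), Pow(732502, Rational(1, 2))) ≈ 427.93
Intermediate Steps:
Function('I')(N, F) = N (Function('I')(N, F) = Add(Mul(-1, F), Add(F, N)) = N)
Function('q')(l) = Mul(Rational(1, 2), Pow(l, -1), Add(l, Mul(4, Pow(l, 2)))) (Function('q')(l) = Mul(Add(l, Mul(4, Pow(l, 2))), Pow(Mul(2, l), -1)) = Mul(Add(l, Mul(4, Pow(l, 2))), Mul(Rational(1, 2), Pow(l, -1))) = Mul(Rational(1, 2), Pow(l, -1), Add(l, Mul(4, Pow(l, 2)))))
Pow(Add(199981, Add(Function('q')(Function('I')(7, -22)), Mul(-1, 16870))), Rational(1, 2)) = Pow(Add(199981, Add(Add(Rational(1, 2), Mul(2, 7)), Mul(-1, 16870))), Rational(1, 2)) = Pow(Add(199981, Add(Add(Rational(1, 2), 14), -16870)), Rational(1, 2)) = Pow(Add(199981, Add(Rational(29, 2), -16870)), Rational(1, 2)) = Pow(Add(199981, Rational(-33711, 2)), Rational(1, 2)) = Pow(Rational(366251, 2), Rational(1, 2)) = Mul(Rational(1, 2), Pow(732502, Rational(1, 2)))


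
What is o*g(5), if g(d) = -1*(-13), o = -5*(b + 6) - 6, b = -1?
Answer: -403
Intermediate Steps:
o = -31 (o = -5*(-1 + 6) - 6 = -5*5 - 6 = -25 - 6 = -31)
g(d) = 13
o*g(5) = -31*13 = -403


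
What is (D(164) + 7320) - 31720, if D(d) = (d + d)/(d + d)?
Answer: -24399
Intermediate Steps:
D(d) = 1 (D(d) = (2*d)/((2*d)) = (2*d)*(1/(2*d)) = 1)
(D(164) + 7320) - 31720 = (1 + 7320) - 31720 = 7321 - 31720 = -24399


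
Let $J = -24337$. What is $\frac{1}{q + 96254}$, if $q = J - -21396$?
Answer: $\frac{1}{93313} \approx 1.0717 \cdot 10^{-5}$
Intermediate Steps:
$q = -2941$ ($q = -24337 - -21396 = -24337 + 21396 = -2941$)
$\frac{1}{q + 96254} = \frac{1}{-2941 + 96254} = \frac{1}{93313}$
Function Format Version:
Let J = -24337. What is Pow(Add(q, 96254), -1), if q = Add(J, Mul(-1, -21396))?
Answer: Rational(1, 93313) ≈ 1.0717e-5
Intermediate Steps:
q = -2941 (q = Add(-24337, Mul(-1, -21396)) = Add(-24337, 21396) = -2941)
Pow(Add(q, 96254), -1) = Pow(Add(-2941, 96254), -1) = Pow(93313, -1) = Rational(1, 93313)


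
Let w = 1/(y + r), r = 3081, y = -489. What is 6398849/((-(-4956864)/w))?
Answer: 6398849/12848191488 ≈ 0.00049803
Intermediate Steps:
w = 1/2592 (w = 1/(-489 + 3081) = 1/2592 ≈ 0.00038580)
6398849/((-(-4956864)/w)) = 6398849/((-(-4956864)/1/2592)) = 6398849/((-(-4956864)*2592)) = 6398849/((-176*(-73001088))) = 6398849/12848191488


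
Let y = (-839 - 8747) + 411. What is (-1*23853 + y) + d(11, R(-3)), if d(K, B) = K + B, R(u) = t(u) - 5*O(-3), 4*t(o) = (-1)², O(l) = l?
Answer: -132007/4 ≈ -33002.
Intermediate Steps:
y = -9175 (y = -9586 + 411 = -9175)
t(o) = ¼ (t(o) = (¼)*(-1)² = (¼)*1 = ¼)
R(u) = 61/4 (R(u) = ¼ - 5*(-3) = ¼ + 15 = 61/4)
d(K, B) = B + K
(-1*23853 + y) + d(11, R(-3)) = (-1*23853 - 9175) + (61/4 + 11) = (-23853 - 9175) + 105/4 = -33028 + 105/4 = -132007/4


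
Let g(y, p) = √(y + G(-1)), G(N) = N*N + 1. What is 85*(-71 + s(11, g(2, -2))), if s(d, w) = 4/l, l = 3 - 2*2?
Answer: -6375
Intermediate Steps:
l = -1 (l = 3 - 4 = -1)
G(N) = 1 + N² (G(N) = N² + 1 = 1 + N²)
g(y, p) = √(2 + y) (g(y, p) = √(y + (1 + (-1)²)) = √(y + (1 + 1)) = √(y + 2) = √(2 + y))
s(d, w) = -4 (s(d, w) = 4/(-1) = 4*(-1) = -4)
85*(-71 + s(11, g(2, -2))) = 85*(-71 - 4) = 85*(-75) = -6375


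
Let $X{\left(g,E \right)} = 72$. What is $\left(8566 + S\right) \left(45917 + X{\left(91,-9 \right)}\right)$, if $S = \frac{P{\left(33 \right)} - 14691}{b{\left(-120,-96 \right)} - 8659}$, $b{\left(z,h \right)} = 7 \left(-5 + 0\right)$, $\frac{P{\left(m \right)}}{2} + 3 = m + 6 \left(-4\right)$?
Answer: $\frac{54374680249}{138} \approx 3.9402 \cdot 10^{8}$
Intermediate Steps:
$P{\left(m \right)} = -54 + 2 m$ ($P{\left(m \right)} = -6 + 2 \left(m + 6 \left(-4\right)\right) = -6 + 2 \left(m - 24\right) = -6 + 2 \left(-24 + m\right) = -6 + \left(-48 + 2 m\right) = -54 + 2 m$)
$b{\left(z,h \right)} = -35$ ($b{\left(z,h \right)} = 7 \left(-5\right) = -35$)
$S = \frac{233}{138}$ ($S = \frac{\left(-54 + 2 \cdot 33\right) - 14691}{-35 - 8659} = \frac{\left(-54 + 66\right) - 14691}{-8694} = \left(12 - 14691\right) \left(- \frac{1}{8694}\right) = \left(-14679\right) \left(- \frac{1}{8694}\right) = \frac{233}{138} \approx 1.6884$)
$\left(8566 + S\right) \left(45917 + X{\left(91,-9 \right)}\right) = \left(8566 + \frac{233}{138}\right) \left(45917 + 72\right) = \frac{1182341}{138} \cdot 45989 = \frac{54374680249}{138}$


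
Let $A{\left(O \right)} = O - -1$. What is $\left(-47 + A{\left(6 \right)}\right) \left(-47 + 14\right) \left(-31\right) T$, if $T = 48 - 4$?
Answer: $-1800480$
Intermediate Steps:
$A{\left(O \right)} = 1 + O$ ($A{\left(O \right)} = O + 1 = 1 + O$)
$T = 44$
$\left(-47 + A{\left(6 \right)}\right) \left(-47 + 14\right) \left(-31\right) T = \left(-47 + \left(1 + 6\right)\right) \left(-47 + 14\right) \left(-31\right) 44 = \left(-47 + 7\right) \left(-33\right) \left(-31\right) 44 = \left(-40\right) \left(-33\right) \left(-31\right) 44 = 1320 \left(-31\right) 44 = \left(-40920\right) 44 = -1800480$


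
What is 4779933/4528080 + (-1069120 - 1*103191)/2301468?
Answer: 158126245799/289478645040 ≈ 0.54624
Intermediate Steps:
4779933/4528080 + (-1069120 - 1*103191)/2301468 = 4779933*(1/4528080) + (-1069120 - 103191)*(1/2301468) = 1593311/1509360 - 1172311*1/2301468 = 1593311/1509360 - 1172311/2301468 = 158126245799/289478645040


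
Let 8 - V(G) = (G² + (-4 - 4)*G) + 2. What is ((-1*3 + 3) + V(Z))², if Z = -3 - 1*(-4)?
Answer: 169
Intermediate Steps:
Z = 1 (Z = -3 + 4 = 1)
V(G) = 6 - G² + 8*G (V(G) = 8 - ((G² + (-4 - 4)*G) + 2) = 8 - ((G² - 8*G) + 2) = 8 - (2 + G² - 8*G) = 8 + (-2 - G² + 8*G) = 6 - G² + 8*G)
((-1*3 + 3) + V(Z))² = ((-1*3 + 3) + (6 - 1*1² + 8*1))² = ((-3 + 3) + (6 - 1*1 + 8))² = (0 + (6 - 1 + 8))² = (0 + 13)² = 13² = 169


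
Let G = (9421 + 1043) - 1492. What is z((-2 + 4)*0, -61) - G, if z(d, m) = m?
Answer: -9033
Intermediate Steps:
G = 8972 (G = 10464 - 1492 = 8972)
z((-2 + 4)*0, -61) - G = -61 - 1*8972 = -61 - 8972 = -9033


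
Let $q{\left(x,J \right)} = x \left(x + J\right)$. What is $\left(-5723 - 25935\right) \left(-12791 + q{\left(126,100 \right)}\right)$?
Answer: $-496555730$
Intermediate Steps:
$q{\left(x,J \right)} = x \left(J + x\right)$
$\left(-5723 - 25935\right) \left(-12791 + q{\left(126,100 \right)}\right) = \left(-5723 - 25935\right) \left(-12791 + 126 \left(100 + 126\right)\right) = - 31658 \left(-12791 + 126 \cdot 226\right) = - 31658 \left(-12791 + 28476\right) = \left(-31658\right) 15685 = -496555730$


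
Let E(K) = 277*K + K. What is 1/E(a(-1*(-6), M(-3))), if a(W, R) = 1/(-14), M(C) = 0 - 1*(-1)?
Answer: -7/139 ≈ -0.050360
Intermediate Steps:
M(C) = 1 (M(C) = 0 + 1 = 1)
a(W, R) = -1/14
E(K) = 278*K
1/E(a(-1*(-6), M(-3))) = 1/(278*(-1/14)) = 1/(-139/7) = -7/139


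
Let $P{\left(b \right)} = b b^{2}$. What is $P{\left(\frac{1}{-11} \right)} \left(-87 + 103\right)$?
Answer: $- \frac{16}{1331} \approx -0.012021$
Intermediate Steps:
$P{\left(b \right)} = b^{3}$
$P{\left(\frac{1}{-11} \right)} \left(-87 + 103\right) = \left(\frac{1}{-11}\right)^{3} \left(-87 + 103\right) = \left(- \frac{1}{11}\right)^{3} \cdot 16 = \left(- \frac{1}{1331}\right) 16 = - \frac{16}{1331}$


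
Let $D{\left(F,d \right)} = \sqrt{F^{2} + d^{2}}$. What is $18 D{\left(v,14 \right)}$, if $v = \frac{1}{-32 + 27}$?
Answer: $\frac{234 \sqrt{29}}{5} \approx 252.03$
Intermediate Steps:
$v = - \frac{1}{5}$ ($v = \frac{1}{-5} = - \frac{1}{5} \approx -0.2$)
$18 D{\left(v,14 \right)} = 18 \sqrt{\left(- \frac{1}{5}\right)^{2} + 14^{2}} = 18 \sqrt{\frac{1}{25} + 196} = 18 \sqrt{\frac{4901}{25}} = 18 \frac{13 \sqrt{29}}{5} = \frac{234 \sqrt{29}}{5}$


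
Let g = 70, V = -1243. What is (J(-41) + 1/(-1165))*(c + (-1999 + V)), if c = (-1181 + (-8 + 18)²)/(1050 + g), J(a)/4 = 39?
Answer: -660098038419/1304800 ≈ -5.0590e+5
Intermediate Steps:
J(a) = 156 (J(a) = 4*39 = 156)
c = -1081/1120 (c = (-1181 + (-8 + 18)²)/(1050 + 70) = (-1181 + 10²)/1120 = (-1181 + 100)*(1/1120) = -1081*1/1120 = -1081/1120 ≈ -0.96518)
(J(-41) + 1/(-1165))*(c + (-1999 + V)) = (156 + 1/(-1165))*(-1081/1120 + (-1999 - 1243)) = (156 - 1/1165)*(-1081/1120 - 3242) = (181739/1165)*(-3632121/1120) = -660098038419/1304800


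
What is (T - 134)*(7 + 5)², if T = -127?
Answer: -37584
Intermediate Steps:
(T - 134)*(7 + 5)² = (-127 - 134)*(7 + 5)² = -261*12² = -261*144 = -37584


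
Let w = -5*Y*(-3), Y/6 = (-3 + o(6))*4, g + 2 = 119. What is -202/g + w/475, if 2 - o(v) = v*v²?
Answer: -1847198/11115 ≈ -166.19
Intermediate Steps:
g = 117 (g = -2 + 119 = 117)
o(v) = 2 - v³ (o(v) = 2 - v*v² = 2 - v³)
Y = -5208 (Y = 6*((-3 + (2 - 1*6³))*4) = 6*((-3 + (2 - 1*216))*4) = 6*((-3 + (2 - 216))*4) = 6*((-3 - 214)*4) = 6*(-217*4) = 6*(-868) = -5208)
w = -78120 (w = -5*(-5208)*(-3) = 26040*(-3) = -78120)
-202/g + w/475 = -202/117 - 78120/475 = -202*1/117 - 78120*1/475 = -202/117 - 15624/95 = -1847198/11115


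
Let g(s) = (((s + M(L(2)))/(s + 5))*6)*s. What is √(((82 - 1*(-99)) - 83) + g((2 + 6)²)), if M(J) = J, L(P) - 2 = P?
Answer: √252034/23 ≈ 21.827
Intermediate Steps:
L(P) = 2 + P
g(s) = 6*s*(4 + s)/(5 + s) (g(s) = (((s + (2 + 2))/(s + 5))*6)*s = (((s + 4)/(5 + s))*6)*s = (((4 + s)/(5 + s))*6)*s = (6*(4 + s)/(5 + s))*s = 6*s*(4 + s)/(5 + s))
√(((82 - 1*(-99)) - 83) + g((2 + 6)²)) = √(((82 - 1*(-99)) - 83) + 6*(2 + 6)²*(4 + (2 + 6)²)/(5 + (2 + 6)²)) = √(((82 + 99) - 83) + 6*8²*(4 + 8²)/(5 + 8²)) = √((181 - 83) + 6*64*(4 + 64)/(5 + 64)) = √(98 + 6*64*68/69) = √(98 + 6*64*(1/69)*68) = √(98 + 8704/23) = √(10958/23) = √252034/23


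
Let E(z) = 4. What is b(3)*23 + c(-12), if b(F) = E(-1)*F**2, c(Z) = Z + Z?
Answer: 804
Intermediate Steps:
c(Z) = 2*Z
b(F) = 4*F**2
b(3)*23 + c(-12) = (4*3**2)*23 + 2*(-12) = (4*9)*23 - 24 = 36*23 - 24 = 828 - 24 = 804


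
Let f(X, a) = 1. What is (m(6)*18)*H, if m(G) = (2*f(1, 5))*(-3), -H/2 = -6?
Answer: -1296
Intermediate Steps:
H = 12 (H = -2*(-6) = 12)
m(G) = -6 (m(G) = (2*1)*(-3) = 2*(-3) = -6)
(m(6)*18)*H = -6*18*12 = -108*12 = -1296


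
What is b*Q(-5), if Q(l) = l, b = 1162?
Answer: -5810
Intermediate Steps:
b*Q(-5) = 1162*(-5) = -5810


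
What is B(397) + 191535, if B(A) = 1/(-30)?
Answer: 5746049/30 ≈ 1.9154e+5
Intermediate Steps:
B(A) = -1/30
B(397) + 191535 = -1/30 + 191535 = 5746049/30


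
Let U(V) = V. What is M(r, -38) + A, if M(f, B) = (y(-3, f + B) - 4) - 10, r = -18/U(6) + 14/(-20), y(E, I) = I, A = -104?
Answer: -1597/10 ≈ -159.70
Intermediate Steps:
r = -37/10 (r = -18/6 + 14/(-20) = -18*⅙ + 14*(-1/20) = -3 - 7/10 = -37/10 ≈ -3.7000)
M(f, B) = -14 + B + f (M(f, B) = ((f + B) - 4) - 10 = ((B + f) - 4) - 10 = (-4 + B + f) - 10 = -14 + B + f)
M(r, -38) + A = (-14 - 38 - 37/10) - 104 = -557/10 - 104 = -1597/10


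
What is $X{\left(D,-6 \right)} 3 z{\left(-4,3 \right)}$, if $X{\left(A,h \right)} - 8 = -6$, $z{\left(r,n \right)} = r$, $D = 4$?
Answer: $-24$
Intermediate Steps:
$X{\left(A,h \right)} = 2$ ($X{\left(A,h \right)} = 8 - 6 = 2$)
$X{\left(D,-6 \right)} 3 z{\left(-4,3 \right)} = 2 \cdot 3 \left(-4\right) = 6 \left(-4\right) = -24$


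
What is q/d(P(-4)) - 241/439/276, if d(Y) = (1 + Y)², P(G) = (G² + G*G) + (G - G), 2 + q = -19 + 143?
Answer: 4839853/43982532 ≈ 0.11004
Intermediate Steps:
q = 122 (q = -2 + (-19 + 143) = -2 + 124 = 122)
P(G) = 2*G² (P(G) = (G² + G²) + 0 = 2*G² + 0 = 2*G²)
q/d(P(-4)) - 241/439/276 = 122/((1 + 2*(-4)²)²) - 241/439/276 = 122/((1 + 2*16)²) - 241*1/439*(1/276) = 122/((1 + 32)²) - 241/439*1/276 = 122/(33²) - 241/121164 = 122/1089 - 241/121164 = 4839853/43982532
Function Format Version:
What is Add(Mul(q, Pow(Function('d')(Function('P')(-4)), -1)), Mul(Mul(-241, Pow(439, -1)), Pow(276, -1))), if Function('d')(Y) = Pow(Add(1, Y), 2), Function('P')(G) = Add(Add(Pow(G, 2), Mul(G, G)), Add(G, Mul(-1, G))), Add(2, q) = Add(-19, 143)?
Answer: Rational(4839853, 43982532) ≈ 0.11004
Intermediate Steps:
q = 122 (q = Add(-2, Add(-19, 143)) = Add(-2, 124) = 122)
Function('P')(G) = Mul(2, Pow(G, 2)) (Function('P')(G) = Add(Add(Pow(G, 2), Pow(G, 2)), 0) = Add(Mul(2, Pow(G, 2)), 0) = Mul(2, Pow(G, 2)))
Add(Mul(q, Pow(Function('d')(Function('P')(-4)), -1)), Mul(Mul(-241, Pow(439, -1)), Pow(276, -1))) = Add(Mul(122, Pow(Pow(Add(1, Mul(2, Pow(-4, 2))), 2), -1)), Mul(Mul(-241, Pow(439, -1)), Pow(276, -1))) = Add(Mul(122, Pow(Pow(Add(1, Mul(2, 16)), 2), -1)), Mul(Mul(-241, Rational(1, 439)), Rational(1, 276))) = Add(Mul(122, Pow(Pow(Add(1, 32), 2), -1)), Mul(Rational(-241, 439), Rational(1, 276))) = Add(Mul(122, Pow(Pow(33, 2), -1)), Rational(-241, 121164)) = Add(Mul(122, Pow(1089, -1)), Rational(-241, 121164)) = Add(Mul(122, Rational(1, 1089)), Rational(-241, 121164)) = Add(Rational(122, 1089), Rational(-241, 121164)) = Rational(4839853, 43982532)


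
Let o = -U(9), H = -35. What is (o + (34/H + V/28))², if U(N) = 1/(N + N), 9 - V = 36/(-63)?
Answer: 36517849/77792400 ≈ 0.46943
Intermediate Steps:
V = 67/7 (V = 9 - 36/(-63) = 9 - 36*(-1)/63 = 9 - 1*(-4/7) = 9 + 4/7 = 67/7 ≈ 9.5714)
U(N) = 1/(2*N)
o = -1/18 (o = -1/(2*9) = -1*1/18 = -1/18 ≈ -0.055556)
(o + (34/H + V/28))² = (-1/18 + (34/(-35) + (67/7)/28))² = (-1/18 + (34*(-1/35) + (67/7)*(1/28)))² = (-1/18 + (-34/35 + 67/196))² = (-1/18 - 617/980)² = (-6043/8820)² = 36517849/77792400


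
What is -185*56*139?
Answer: -1440040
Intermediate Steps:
-185*56*139 = -10360*139 = -1440040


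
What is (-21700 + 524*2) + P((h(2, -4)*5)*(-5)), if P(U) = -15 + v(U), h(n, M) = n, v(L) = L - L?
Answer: -20667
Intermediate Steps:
v(L) = 0
P(U) = -15 (P(U) = -15 + 0 = -15)
(-21700 + 524*2) + P((h(2, -4)*5)*(-5)) = (-21700 + 524*2) - 15 = (-21700 + 1048) - 15 = -20652 - 15 = -20667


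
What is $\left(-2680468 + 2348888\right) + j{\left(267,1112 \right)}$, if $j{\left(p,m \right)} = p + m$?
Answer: $-330201$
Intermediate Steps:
$j{\left(p,m \right)} = m + p$
$\left(-2680468 + 2348888\right) + j{\left(267,1112 \right)} = \left(-2680468 + 2348888\right) + \left(1112 + 267\right) = -331580 + 1379 = -330201$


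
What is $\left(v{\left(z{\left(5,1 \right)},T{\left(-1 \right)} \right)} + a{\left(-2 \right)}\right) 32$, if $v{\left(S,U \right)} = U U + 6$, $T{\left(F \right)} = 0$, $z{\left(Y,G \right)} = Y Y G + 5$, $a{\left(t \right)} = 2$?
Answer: $256$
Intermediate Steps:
$z{\left(Y,G \right)} = 5 + G Y^{2}$ ($z{\left(Y,G \right)} = Y^{2} G + 5 = G Y^{2} + 5 = 5 + G Y^{2}$)
$v{\left(S,U \right)} = 6 + U^{2}$ ($v{\left(S,U \right)} = U^{2} + 6 = 6 + U^{2}$)
$\left(v{\left(z{\left(5,1 \right)},T{\left(-1 \right)} \right)} + a{\left(-2 \right)}\right) 32 = \left(\left(6 + 0^{2}\right) + 2\right) 32 = \left(\left(6 + 0\right) + 2\right) 32 = \left(6 + 2\right) 32 = 8 \cdot 32 = 256$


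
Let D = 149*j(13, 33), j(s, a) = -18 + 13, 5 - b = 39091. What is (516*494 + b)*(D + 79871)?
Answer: 17076815068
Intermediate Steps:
b = -39086 (b = 5 - 1*39091 = 5 - 39091 = -39086)
j(s, a) = -5
D = -745 (D = 149*(-5) = -745)
(516*494 + b)*(D + 79871) = (516*494 - 39086)*(-745 + 79871) = (254904 - 39086)*79126 = 215818*79126 = 17076815068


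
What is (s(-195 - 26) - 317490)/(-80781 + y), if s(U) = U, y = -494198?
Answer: 317711/574979 ≈ 0.55256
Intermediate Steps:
(s(-195 - 26) - 317490)/(-80781 + y) = ((-195 - 26) - 317490)/(-80781 - 494198) = (-221 - 317490)/(-574979) = -317711*(-1/574979) = 317711/574979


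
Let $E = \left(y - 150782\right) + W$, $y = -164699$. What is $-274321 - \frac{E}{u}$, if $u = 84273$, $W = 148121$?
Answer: $- \frac{23117686273}{84273} \approx -2.7432 \cdot 10^{5}$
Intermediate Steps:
$E = -167360$ ($E = \left(-164699 - 150782\right) + 148121 = -315481 + 148121 = -167360$)
$-274321 - \frac{E}{u} = -274321 - - \frac{167360}{84273} = -274321 + \frac{167360}{84273} = - \frac{23117686273}{84273}$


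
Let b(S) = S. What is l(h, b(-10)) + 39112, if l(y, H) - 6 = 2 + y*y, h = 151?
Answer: 61921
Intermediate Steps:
l(y, H) = 8 + y² (l(y, H) = 6 + (2 + y*y) = 6 + (2 + y²) = 8 + y²)
l(h, b(-10)) + 39112 = (8 + 151²) + 39112 = (8 + 22801) + 39112 = 22809 + 39112 = 61921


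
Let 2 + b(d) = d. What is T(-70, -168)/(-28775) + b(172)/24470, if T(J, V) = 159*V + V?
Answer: 13252907/14082485 ≈ 0.94109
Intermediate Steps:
b(d) = -2 + d
T(J, V) = 160*V
T(-70, -168)/(-28775) + b(172)/24470 = (160*(-168))/(-28775) + (-2 + 172)/24470 = -26880*(-1/28775) + 170*(1/24470) = 5376/5755 + 17/2447 = 13252907/14082485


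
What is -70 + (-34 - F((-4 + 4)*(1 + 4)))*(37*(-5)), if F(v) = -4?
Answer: 5480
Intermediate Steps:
-70 + (-34 - F((-4 + 4)*(1 + 4)))*(37*(-5)) = -70 + (-34 - 1*(-4))*(37*(-5)) = -70 + (-34 + 4)*(-185) = -70 - 30*(-185) = -70 + 5550 = 5480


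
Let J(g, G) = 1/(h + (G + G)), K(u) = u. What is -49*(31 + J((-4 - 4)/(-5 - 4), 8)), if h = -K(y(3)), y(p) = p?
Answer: -19796/13 ≈ -1522.8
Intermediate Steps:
h = -3 (h = -1*3 = -3)
J(g, G) = 1/(-3 + 2*G) (J(g, G) = 1/(-3 + (G + G)) = 1/(-3 + 2*G))
-49*(31 + J((-4 - 4)/(-5 - 4), 8)) = -49*(31 + 1/(-3 + 2*8)) = -49*(31 + 1/(-3 + 16)) = -49*(31 + 1/13) = -49*404/13 = -19796/13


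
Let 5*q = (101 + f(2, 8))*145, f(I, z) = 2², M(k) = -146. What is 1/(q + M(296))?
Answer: 1/2899 ≈ 0.00034495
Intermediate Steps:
f(I, z) = 4
q = 3045 (q = ((101 + 4)*145)/5 = (105*145)/5 = (⅕)*15225 = 3045)
1/(q + M(296)) = 1/(3045 - 146) = 1/2899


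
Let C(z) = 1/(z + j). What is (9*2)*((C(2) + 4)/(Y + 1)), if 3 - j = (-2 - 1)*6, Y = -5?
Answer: -837/46 ≈ -18.196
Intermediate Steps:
j = 21 (j = 3 - (-2 - 1)*6 = 3 - (-3)*6 = 3 - 1*(-18) = 3 + 18 = 21)
C(z) = 1/(21 + z) (C(z) = 1/(z + 21) = 1/(21 + z))
(9*2)*((C(2) + 4)/(Y + 1)) = (9*2)*((1/(21 + 2) + 4)/(-5 + 1)) = 18*((1/23 + 4)/(-4)) = 18*((1/23 + 4)*(-1/4)) = 18*((93/23)*(-1/4)) = 18*(-93/92) = -837/46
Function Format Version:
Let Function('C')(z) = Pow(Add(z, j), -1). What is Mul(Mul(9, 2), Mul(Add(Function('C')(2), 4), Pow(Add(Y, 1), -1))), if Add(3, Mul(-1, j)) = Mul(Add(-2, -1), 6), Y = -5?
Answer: Rational(-837, 46) ≈ -18.196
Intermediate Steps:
j = 21 (j = Add(3, Mul(-1, Mul(Add(-2, -1), 6))) = Add(3, Mul(-1, Mul(-3, 6))) = Add(3, Mul(-1, -18)) = Add(3, 18) = 21)
Function('C')(z) = Pow(Add(21, z), -1) (Function('C')(z) = Pow(Add(z, 21), -1) = Pow(Add(21, z), -1))
Mul(Mul(9, 2), Mul(Add(Function('C')(2), 4), Pow(Add(Y, 1), -1))) = Mul(Mul(9, 2), Mul(Add(Pow(Add(21, 2), -1), 4), Pow(Add(-5, 1), -1))) = Mul(18, Mul(Add(Pow(23, -1), 4), Pow(-4, -1))) = Mul(18, Mul(Add(Rational(1, 23), 4), Rational(-1, 4))) = Mul(18, Mul(Rational(93, 23), Rational(-1, 4))) = Mul(18, Rational(-93, 92)) = Rational(-837, 46)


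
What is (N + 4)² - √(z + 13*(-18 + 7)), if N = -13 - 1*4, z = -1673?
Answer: 169 - 2*I*√454 ≈ 169.0 - 42.615*I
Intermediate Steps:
N = -17 (N = -13 - 4 = -17)
(N + 4)² - √(z + 13*(-18 + 7)) = (-17 + 4)² - √(-1673 + 13*(-18 + 7)) = (-13)² - √(-1673 + 13*(-11)) = 169 - √(-1673 - 143) = 169 - √(-1816) = 169 - 2*I*√454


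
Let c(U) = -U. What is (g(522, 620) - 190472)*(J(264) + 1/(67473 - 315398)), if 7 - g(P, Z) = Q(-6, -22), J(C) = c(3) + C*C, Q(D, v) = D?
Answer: -3290871928954016/247925 ≈ -1.3274e+10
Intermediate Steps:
J(C) = -3 + C² (J(C) = -1*3 + C*C = -3 + C²)
g(P, Z) = 13 (g(P, Z) = 7 - 1*(-6) = 7 + 6 = 13)
(g(522, 620) - 190472)*(J(264) + 1/(67473 - 315398)) = (13 - 190472)*((-3 + 264²) + 1/(67473 - 315398)) = -190459*((-3 + 69696) + 1/(-247925)) = -190459*(69693 - 1/247925) = -190459*17278637024/247925 = -3290871928954016/247925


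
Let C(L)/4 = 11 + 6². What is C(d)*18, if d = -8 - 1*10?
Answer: 3384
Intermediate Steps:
d = -18 (d = -8 - 10 = -18)
C(L) = 188 (C(L) = 4*(11 + 6²) = 4*(11 + 36) = 4*47 = 188)
C(d)*18 = 188*18 = 3384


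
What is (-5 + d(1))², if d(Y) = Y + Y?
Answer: 9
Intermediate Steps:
d(Y) = 2*Y
(-5 + d(1))² = (-5 + 2*1)² = (-5 + 2)² = (-3)² = 9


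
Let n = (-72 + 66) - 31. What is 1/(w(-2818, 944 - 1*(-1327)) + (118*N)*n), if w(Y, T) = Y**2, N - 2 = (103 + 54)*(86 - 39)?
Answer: -1/24284322 ≈ -4.1179e-8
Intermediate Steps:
N = 7381 (N = 2 + (103 + 54)*(86 - 39) = 2 + 157*47 = 2 + 7379 = 7381)
n = -37 (n = -6 - 31 = -37)
1/(w(-2818, 944 - 1*(-1327)) + (118*N)*n) = 1/((-2818)**2 + (118*7381)*(-37)) = 1/(7941124 + 870958*(-37)) = 1/(7941124 - 32225446) = 1/(-24284322) = -1/24284322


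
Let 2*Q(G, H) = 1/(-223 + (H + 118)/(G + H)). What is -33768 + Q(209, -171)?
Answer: -287939755/8527 ≈ -33768.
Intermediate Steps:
Q(G, H) = 1/(2*(-223 + (118 + H)/(G + H))) (Q(G, H) = 1/(2*(-223 + (H + 118)/(G + H))) = 1/(2*(-223 + (118 + H)/(G + H))))
-33768 + Q(209, -171) = -33768 + (-1*209 - 1*(-171))/(2*(-118 + 222*(-171) + 223*209)) = -33768 + (-209 + 171)/(2*(-118 - 37962 + 46607)) = -33768 + (1/2)*(-38)/8527 = -33768 + (1/2)*(1/8527)*(-38) = -33768 - 19/8527 = -287939755/8527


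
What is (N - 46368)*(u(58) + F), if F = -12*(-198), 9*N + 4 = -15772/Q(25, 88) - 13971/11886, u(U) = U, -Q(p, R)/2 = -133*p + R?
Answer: -6513531883931465/57712473 ≈ -1.1286e+8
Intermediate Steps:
Q(p, R) = -2*R + 266*p (Q(p, R) = -2*(-133*p + R) = -2*(R - 133*p) = -2*R + 266*p)
N = -97619017/115424946 (N = -4/9 + (-15772/(-2*88 + 266*25) - 13971/11886)/9 = -4/9 + (-15772/(-176 + 6650) - 13971*1/11886)/9 = -4/9 + (-15772/6474 - 4657/3962)/9 = -4/9 + (-15772*1/6474 - 4657/3962)/9 = -4/9 + (-7886/3237 - 4657/3962)/9 = -4/9 + (⅑)*(-46319041/12824994) = -4/9 - 46319041/115424946 = -97619017/115424946 ≈ -0.84574)
F = 2376
(N - 46368)*(u(58) + F) = (-97619017/115424946 - 46368)*(58 + 2376) = -5352121515145/115424946*2434 = -6513531883931465/57712473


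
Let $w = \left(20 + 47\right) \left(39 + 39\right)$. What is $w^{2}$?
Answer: $27311076$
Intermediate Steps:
$w = 5226$ ($w = 67 \cdot 78 = 5226$)
$w^{2} = 5226^{2} = 27311076$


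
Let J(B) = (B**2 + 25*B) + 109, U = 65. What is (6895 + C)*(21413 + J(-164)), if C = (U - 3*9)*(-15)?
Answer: 280311350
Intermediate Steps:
J(B) = 109 + B**2 + 25*B
C = -570 (C = (65 - 3*9)*(-15) = (65 - 27)*(-15) = 38*(-15) = -570)
(6895 + C)*(21413 + J(-164)) = (6895 - 570)*(21413 + (109 + (-164)**2 + 25*(-164))) = 6325*(21413 + (109 + 26896 - 4100)) = 6325*(21413 + 22905) = 6325*44318 = 280311350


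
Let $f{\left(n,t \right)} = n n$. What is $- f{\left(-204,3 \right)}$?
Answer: $-41616$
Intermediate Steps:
$f{\left(n,t \right)} = n^{2}$
$- f{\left(-204,3 \right)} = - \left(-204\right)^{2} = \left(-1\right) 41616 = -41616$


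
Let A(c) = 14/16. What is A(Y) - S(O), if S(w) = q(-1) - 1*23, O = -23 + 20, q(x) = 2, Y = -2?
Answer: 175/8 ≈ 21.875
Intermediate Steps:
O = -3
A(c) = 7/8 (A(c) = 14*(1/16) = 7/8)
S(w) = -21 (S(w) = 2 - 1*23 = 2 - 23 = -21)
A(Y) - S(O) = 7/8 - 1*(-21) = 7/8 + 21 = 175/8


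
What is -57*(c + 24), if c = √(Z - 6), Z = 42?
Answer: -1710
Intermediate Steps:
c = 6 (c = √(42 - 6) = √36 = 6)
-57*(c + 24) = -57*(6 + 24) = -57*30 = -1710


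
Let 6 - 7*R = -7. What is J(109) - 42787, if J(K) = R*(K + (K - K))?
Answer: -298092/7 ≈ -42585.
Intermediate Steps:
R = 13/7 (R = 6/7 - 1/7*(-7) = 6/7 + 1 = 13/7 ≈ 1.8571)
J(K) = 13*K/7 (J(K) = 13*(K + (K - K))/7 = 13*(K + 0)/7 = 13*K/7)
J(109) - 42787 = (13/7)*109 - 42787 = 1417/7 - 42787 = -298092/7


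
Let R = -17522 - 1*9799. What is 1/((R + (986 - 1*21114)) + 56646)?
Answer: 1/9197 ≈ 0.00010873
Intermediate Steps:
R = -27321 (R = -17522 - 9799 = -27321)
1/((R + (986 - 1*21114)) + 56646) = 1/((-27321 + (986 - 1*21114)) + 56646) = 1/((-27321 + (986 - 21114)) + 56646) = 1/((-27321 - 20128) + 56646) = 1/(-47449 + 56646) = 1/9197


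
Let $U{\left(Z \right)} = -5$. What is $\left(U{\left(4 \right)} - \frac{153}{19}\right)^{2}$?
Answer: $\frac{61504}{361} \approx 170.37$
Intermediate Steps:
$\left(U{\left(4 \right)} - \frac{153}{19}\right)^{2} = \left(-5 - \frac{153}{19}\right)^{2} = \left(- \frac{248}{19}\right)^{2} = \frac{61504}{361}$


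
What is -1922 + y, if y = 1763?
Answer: -159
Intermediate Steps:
-1922 + y = -1922 + 1763 = -159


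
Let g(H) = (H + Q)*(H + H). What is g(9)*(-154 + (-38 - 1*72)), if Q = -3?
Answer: -28512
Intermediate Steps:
g(H) = 2*H*(-3 + H) (g(H) = (H - 3)*(H + H) = (-3 + H)*(2*H) = 2*H*(-3 + H))
g(9)*(-154 + (-38 - 1*72)) = (2*9*(-3 + 9))*(-154 + (-38 - 1*72)) = (2*9*6)*(-154 + (-38 - 72)) = 108*(-154 - 110) = 108*(-264) = -28512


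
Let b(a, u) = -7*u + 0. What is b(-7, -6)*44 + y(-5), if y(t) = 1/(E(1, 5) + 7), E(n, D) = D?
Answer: 22177/12 ≈ 1848.1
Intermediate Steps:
b(a, u) = -7*u
y(t) = 1/12 (y(t) = 1/(5 + 7) = 1/12)
b(-7, -6)*44 + y(-5) = -7*(-6)*44 + 1/12 = 42*44 + 1/12 = 1848 + 1/12 = 22177/12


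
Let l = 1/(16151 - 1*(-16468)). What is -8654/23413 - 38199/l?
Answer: -29172906615407/23413 ≈ -1.2460e+9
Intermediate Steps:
l = 1/32619 (l = 1/(16151 + 16468) = 1/32619 ≈ 3.0657e-5)
-8654/23413 - 38199/l = -8654/23413 - 38199/1/32619 = -8654*1/23413 - 38199*32619 = -8654/23413 - 1246013181 = -29172906615407/23413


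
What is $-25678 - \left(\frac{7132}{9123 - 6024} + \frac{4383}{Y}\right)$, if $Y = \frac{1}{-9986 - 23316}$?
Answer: $\frac{452258718680}{3099} \approx 1.4594 \cdot 10^{8}$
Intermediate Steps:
$Y = - \frac{1}{33302}$ ($Y = \frac{1}{-33302} = - \frac{1}{33302} \approx -3.0028 \cdot 10^{-5}$)
$-25678 - \left(\frac{7132}{9123 - 6024} + \frac{4383}{Y}\right) = -25678 - \left(\frac{7132}{9123 - 6024} + \frac{4383}{- \frac{1}{33302}}\right) = -25678 - \left(\frac{7132}{3099} + 4383 \left(-33302\right)\right) = -25678 - \left(7132 \cdot \frac{1}{3099} - 145962666\right) = -25678 - \left(\frac{7132}{3099} - 145962666\right) = -25678 - - \frac{452338294802}{3099} = -25678 + \frac{452338294802}{3099} = \frac{452258718680}{3099}$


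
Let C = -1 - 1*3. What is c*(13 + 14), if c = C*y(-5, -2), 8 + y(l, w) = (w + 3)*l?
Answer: 1404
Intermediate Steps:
y(l, w) = -8 + l*(3 + w) (y(l, w) = -8 + (w + 3)*l = -8 + (3 + w)*l = -8 + l*(3 + w))
C = -4 (C = -1 - 3 = -4)
c = 52 (c = -4*(-8 + 3*(-5) - 5*(-2)) = -4*(-8 - 15 + 10) = -4*(-13) = 52)
c*(13 + 14) = 52*(13 + 14) = 52*27 = 1404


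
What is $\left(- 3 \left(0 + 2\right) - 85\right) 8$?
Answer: $-728$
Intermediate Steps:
$\left(- 3 \left(0 + 2\right) - 85\right) 8 = \left(\left(-3\right) 2 - 85\right) 8 = \left(-6 - 85\right) 8 = \left(-91\right) 8 = -728$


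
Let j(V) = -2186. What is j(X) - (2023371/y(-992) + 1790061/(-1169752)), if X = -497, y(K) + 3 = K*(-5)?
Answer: -15033403953119/5798460664 ≈ -2592.7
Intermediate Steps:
y(K) = -3 - 5*K (y(K) = -3 + K*(-5) = -3 - 5*K)
j(X) - (2023371/y(-992) + 1790061/(-1169752)) = -2186 - (2023371/(-3 - 5*(-992)) + 1790061/(-1169752)) = -2186 - (2023371/(-3 + 4960) + 1790061*(-1/1169752)) = -2186 - (2023371/4957 - 1790061/1169752) = -2186 - 1*2357968941615/5798460664 = -2186 - 2357968941615/5798460664 = -15033403953119/5798460664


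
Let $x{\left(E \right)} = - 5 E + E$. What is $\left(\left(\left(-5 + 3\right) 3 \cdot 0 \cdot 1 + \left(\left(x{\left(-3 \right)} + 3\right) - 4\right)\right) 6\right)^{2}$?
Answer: $4356$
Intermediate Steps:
$x{\left(E \right)} = - 4 E$
$\left(\left(\left(-5 + 3\right) 3 \cdot 0 \cdot 1 + \left(\left(x{\left(-3 \right)} + 3\right) - 4\right)\right) 6\right)^{2} = \left(\left(\left(-5 + 3\right) 3 \cdot 0 \cdot 1 + \left(\left(\left(-4\right) \left(-3\right) + 3\right) - 4\right)\right) 6\right)^{2} = \left(\left(- 2 \cdot 0 \cdot 1 + \left(\left(12 + 3\right) - 4\right)\right) 6\right)^{2} = \left(\left(\left(-2\right) 0 + \left(15 - 4\right)\right) 6\right)^{2} = \left(\left(0 + 11\right) 6\right)^{2} = \left(11 \cdot 6\right)^{2} = 66^{2} = 4356$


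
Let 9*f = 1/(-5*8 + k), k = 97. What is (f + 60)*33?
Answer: 338591/171 ≈ 1980.1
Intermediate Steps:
f = 1/513 (f = 1/(9*(-5*8 + 97)) = 1/(9*(-40 + 97)) = (1/9)/57 = (1/9)*(1/57) = 1/513 ≈ 0.0019493)
(f + 60)*33 = (1/513 + 60)*33 = (30781/513)*33 = 338591/171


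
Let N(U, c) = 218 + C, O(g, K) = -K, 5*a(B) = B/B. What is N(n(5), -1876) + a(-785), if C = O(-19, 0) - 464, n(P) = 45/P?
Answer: -1229/5 ≈ -245.80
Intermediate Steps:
a(B) = 1/5 (a(B) = (B/B)/5 = (1/5)*1 = 1/5)
C = -464 (C = -1*0 - 464 = 0 - 464 = -464)
N(U, c) = -246 (N(U, c) = 218 - 464 = -246)
N(n(5), -1876) + a(-785) = -246 + 1/5 = -1229/5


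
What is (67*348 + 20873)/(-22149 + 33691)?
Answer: 44189/11542 ≈ 3.8285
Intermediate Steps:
(67*348 + 20873)/(-22149 + 33691) = (23316 + 20873)/11542 = 44189*(1/11542) = 44189/11542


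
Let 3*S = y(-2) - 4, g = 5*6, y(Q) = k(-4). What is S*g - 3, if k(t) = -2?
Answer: -63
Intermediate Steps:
y(Q) = -2
g = 30
S = -2 (S = (-2 - 4)/3 = (1/3)*(-6) = -2)
S*g - 3 = -2*30 - 3 = -60 - 3 = -63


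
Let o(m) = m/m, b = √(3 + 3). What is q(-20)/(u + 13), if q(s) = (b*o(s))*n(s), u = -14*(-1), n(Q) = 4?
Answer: 4*√6/27 ≈ 0.36289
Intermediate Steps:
b = √6 ≈ 2.4495
o(m) = 1
u = 14
q(s) = 4*√6 (q(s) = (√6*1)*4 = √6*4 = 4*√6)
q(-20)/(u + 13) = (4*√6)/(14 + 13) = (4*√6)/27 = 4*√6/27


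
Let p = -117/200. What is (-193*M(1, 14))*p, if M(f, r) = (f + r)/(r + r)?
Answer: 67743/1120 ≈ 60.485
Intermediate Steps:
M(f, r) = (f + r)/(2*r) (M(f, r) = (f + r)/((2*r)) = (f + r)*(1/(2*r)) = (f + r)/(2*r))
p = -117/200 (p = -117*1/200 = -117/200 ≈ -0.58500)
(-193*M(1, 14))*p = -193*(1 + 14)/(2*14)*(-117/200) = -193*15/(2*14)*(-117/200) = -193*15/28*(-117/200) = -2895/28*(-117/200) = 67743/1120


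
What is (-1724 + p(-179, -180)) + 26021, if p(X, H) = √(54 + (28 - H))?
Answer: 24297 + √262 ≈ 24313.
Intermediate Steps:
p(X, H) = √(82 - H)
(-1724 + p(-179, -180)) + 26021 = (-1724 + √(82 - 1*(-180))) + 26021 = (-1724 + √(82 + 180)) + 26021 = (-1724 + √262) + 26021 = 24297 + √262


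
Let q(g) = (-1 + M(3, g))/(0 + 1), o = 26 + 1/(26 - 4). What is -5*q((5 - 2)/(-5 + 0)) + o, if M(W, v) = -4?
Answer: 1123/22 ≈ 51.045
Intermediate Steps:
o = 573/22 (o = 26 + 1/22 = 573/22 ≈ 26.045)
q(g) = -5 (q(g) = (-1 - 4)/(0 + 1) = -5/1 = -5*1 = -5)
-5*q((5 - 2)/(-5 + 0)) + o = -5*(-5) + 573/22 = 25 + 573/22 = 1123/22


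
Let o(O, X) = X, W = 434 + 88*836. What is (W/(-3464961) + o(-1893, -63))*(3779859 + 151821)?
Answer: -286182459215200/1154987 ≈ -2.4778e+8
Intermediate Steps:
W = 74002 (W = 434 + 73568 = 74002)
(W/(-3464961) + o(-1893, -63))*(3779859 + 151821) = (74002/(-3464961) - 63)*(3779859 + 151821) = (74002*(-1/3464961) - 63)*3931680 = (-74002/3464961 - 63)*3931680 = -218366545/3464961*3931680 = -286182459215200/1154987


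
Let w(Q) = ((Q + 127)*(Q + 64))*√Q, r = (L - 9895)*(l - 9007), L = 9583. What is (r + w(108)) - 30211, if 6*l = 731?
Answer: 2741961 + 242520*√3 ≈ 3.1620e+6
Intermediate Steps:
l = 731/6 (l = (⅙)*731 = 731/6 ≈ 121.83)
r = 2772172 (r = (9583 - 9895)*(731/6 - 9007) = -312*(-53311/6) = 2772172)
w(Q) = √Q*(64 + Q)*(127 + Q) (w(Q) = ((127 + Q)*(64 + Q))*√Q = ((64 + Q)*(127 + Q))*√Q = √Q*(64 + Q)*(127 + Q))
(r + w(108)) - 30211 = (2772172 + √108*(8128 + 108² + 191*108)) - 30211 = (2772172 + (6*√3)*(8128 + 11664 + 20628)) - 30211 = (2772172 + (6*√3)*40420) - 30211 = (2772172 + 242520*√3) - 30211 = 2741961 + 242520*√3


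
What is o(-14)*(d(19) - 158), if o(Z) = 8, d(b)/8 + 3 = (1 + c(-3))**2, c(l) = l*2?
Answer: 144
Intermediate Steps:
c(l) = 2*l
d(b) = 176 (d(b) = -24 + 8*(1 + 2*(-3))**2 = -24 + 8*(1 - 6)**2 = -24 + 8*(-5)**2 = -24 + 8*25 = -24 + 200 = 176)
o(-14)*(d(19) - 158) = 8*(176 - 158) = 8*18 = 144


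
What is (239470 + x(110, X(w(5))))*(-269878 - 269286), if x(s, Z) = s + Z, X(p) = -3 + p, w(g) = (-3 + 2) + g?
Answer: -129173450284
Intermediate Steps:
w(g) = -1 + g
x(s, Z) = Z + s
(239470 + x(110, X(w(5))))*(-269878 - 269286) = (239470 + ((-3 + (-1 + 5)) + 110))*(-269878 - 269286) = (239470 + ((-3 + 4) + 110))*(-539164) = (239470 + (1 + 110))*(-539164) = (239470 + 111)*(-539164) = 239581*(-539164) = -129173450284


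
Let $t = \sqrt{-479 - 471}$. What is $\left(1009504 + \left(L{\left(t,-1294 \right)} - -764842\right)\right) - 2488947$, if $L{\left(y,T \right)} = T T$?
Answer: $959835$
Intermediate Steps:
$t = 5 i \sqrt{38}$ ($t = \sqrt{-950} = 5 i \sqrt{38} \approx 30.822 i$)
$L{\left(y,T \right)} = T^{2}$
$\left(1009504 + \left(L{\left(t,-1294 \right)} - -764842\right)\right) - 2488947 = \left(1009504 + \left(\left(-1294\right)^{2} - -764842\right)\right) - 2488947 = \left(1009504 + \left(1674436 + 764842\right)\right) - 2488947 = \left(1009504 + 2439278\right) - 2488947 = 3448782 - 2488947 = 959835$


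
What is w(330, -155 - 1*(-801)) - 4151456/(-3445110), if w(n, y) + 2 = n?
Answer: 567073768/1722555 ≈ 329.21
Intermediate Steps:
w(n, y) = -2 + n
w(330, -155 - 1*(-801)) - 4151456/(-3445110) = (-2 + 330) - 4151456/(-3445110) = 328 - 4151456*(-1)/3445110 = 328 - 1*(-2075728/1722555) = 328 + 2075728/1722555 = 567073768/1722555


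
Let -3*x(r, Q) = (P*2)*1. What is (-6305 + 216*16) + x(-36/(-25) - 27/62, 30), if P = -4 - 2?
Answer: -2845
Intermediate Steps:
P = -6
x(r, Q) = 4 (x(r, Q) = -(-6*2)/3 = -(-4) = -⅓*(-12) = 4)
(-6305 + 216*16) + x(-36/(-25) - 27/62, 30) = (-6305 + 216*16) + 4 = (-6305 + 3456) + 4 = -2849 + 4 = -2845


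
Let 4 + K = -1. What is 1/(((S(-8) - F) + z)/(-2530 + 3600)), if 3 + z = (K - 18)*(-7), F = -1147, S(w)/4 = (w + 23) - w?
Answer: 1070/1397 ≈ 0.76593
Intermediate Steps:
S(w) = 92 (S(w) = 4*((w + 23) - w) = 4*((23 + w) - w) = 4*23 = 92)
K = -5 (K = -4 - 1 = -5)
z = 158 (z = -3 + (-5 - 18)*(-7) = -3 - 23*(-7) = -3 + 161 = 158)
1/(((S(-8) - F) + z)/(-2530 + 3600)) = 1/(((92 - 1*(-1147)) + 158)/(-2530 + 3600)) = 1/(((92 + 1147) + 158)/1070) = 1/((1239 + 158)*(1/1070)) = 1/(1397*(1/1070)) = 1/(1397/1070) = 1070/1397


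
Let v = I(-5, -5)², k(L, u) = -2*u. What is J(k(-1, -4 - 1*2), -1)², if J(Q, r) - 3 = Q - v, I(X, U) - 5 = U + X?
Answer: 100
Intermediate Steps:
I(X, U) = 5 + U + X (I(X, U) = 5 + (U + X) = 5 + U + X)
v = 25 (v = (5 - 5 - 5)² = (-5)² = 25)
J(Q, r) = -22 + Q (J(Q, r) = 3 + (Q - 1*25) = 3 + (Q - 25) = 3 + (-25 + Q) = -22 + Q)
J(k(-1, -4 - 1*2), -1)² = (-22 - 2*(-4 - 1*2))² = (-22 - 2*(-4 - 2))² = (-22 - 2*(-6))² = (-22 + 12)² = (-10)² = 100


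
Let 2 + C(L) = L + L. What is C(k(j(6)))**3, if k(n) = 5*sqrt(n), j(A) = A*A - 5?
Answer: -18608 + 31120*sqrt(31) ≈ 1.5466e+5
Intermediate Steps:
j(A) = -5 + A**2 (j(A) = A**2 - 5 = -5 + A**2)
C(L) = -2 + 2*L (C(L) = -2 + (L + L) = -2 + 2*L)
C(k(j(6)))**3 = (-2 + 2*(5*sqrt(-5 + 6**2)))**3 = (-2 + 2*(5*sqrt(-5 + 36)))**3 = (-2 + 2*(5*sqrt(31)))**3 = (-2 + 10*sqrt(31))**3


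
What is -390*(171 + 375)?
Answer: -212940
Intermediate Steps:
-390*(171 + 375) = -390*546 = -212940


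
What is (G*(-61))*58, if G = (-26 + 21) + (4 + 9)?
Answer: -28304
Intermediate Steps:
G = 8 (G = -5 + 13 = 8)
(G*(-61))*58 = (8*(-61))*58 = -488*58 = -28304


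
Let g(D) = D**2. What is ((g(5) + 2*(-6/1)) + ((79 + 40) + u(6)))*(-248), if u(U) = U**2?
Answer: -41664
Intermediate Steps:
((g(5) + 2*(-6/1)) + ((79 + 40) + u(6)))*(-248) = ((5**2 + 2*(-6/1)) + ((79 + 40) + 6**2))*(-248) = ((25 + 2*(-6*1)) + (119 + 36))*(-248) = ((25 + 2*(-6)) + 155)*(-248) = ((25 - 12) + 155)*(-248) = (13 + 155)*(-248) = 168*(-248) = -41664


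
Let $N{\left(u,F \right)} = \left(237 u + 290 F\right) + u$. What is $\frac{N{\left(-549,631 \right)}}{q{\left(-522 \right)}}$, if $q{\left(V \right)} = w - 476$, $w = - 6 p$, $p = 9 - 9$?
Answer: $- \frac{13082}{119} \approx -109.93$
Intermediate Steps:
$p = 0$ ($p = 9 - 9 = 0$)
$N{\left(u,F \right)} = 238 u + 290 F$
$w = 0$ ($w = \left(-6\right) 0 = 0$)
$q{\left(V \right)} = -476$ ($q{\left(V \right)} = 0 - 476 = -476$)
$\frac{N{\left(-549,631 \right)}}{q{\left(-522 \right)}} = \frac{238 \left(-549\right) + 290 \cdot 631}{-476} = \left(-130662 + 182990\right) \left(- \frac{1}{476}\right) = 52328 \left(- \frac{1}{476}\right) = - \frac{13082}{119}$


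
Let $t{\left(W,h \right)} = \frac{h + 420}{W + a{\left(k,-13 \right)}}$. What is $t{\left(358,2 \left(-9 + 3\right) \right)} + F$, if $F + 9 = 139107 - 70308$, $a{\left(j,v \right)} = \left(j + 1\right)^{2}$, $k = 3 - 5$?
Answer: $\frac{24696018}{359} \approx 68791.0$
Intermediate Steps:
$k = -2$
$a{\left(j,v \right)} = \left(1 + j\right)^{2}$
$F = 68790$ ($F = -9 + \left(139107 - 70308\right) = -9 + 68799 = 68790$)
$t{\left(W,h \right)} = \frac{420 + h}{1 + W}$ ($t{\left(W,h \right)} = \frac{h + 420}{W + \left(1 - 2\right)^{2}} = \frac{420 + h}{W + \left(-1\right)^{2}} = \frac{420 + h}{W + 1} = \frac{420 + h}{1 + W}$)
$t{\left(358,2 \left(-9 + 3\right) \right)} + F = \frac{420 + 2 \left(-9 + 3\right)}{1 + 358} + 68790 = \frac{420 + 2 \left(-6\right)}{359} + 68790 = \frac{420 - 12}{359} + 68790 = \frac{1}{359} \cdot 408 + 68790 = \frac{408}{359} + 68790 = \frac{24696018}{359}$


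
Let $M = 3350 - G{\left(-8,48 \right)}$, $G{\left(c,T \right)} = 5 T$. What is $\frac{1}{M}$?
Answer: $\frac{1}{3110} \approx 0.00032154$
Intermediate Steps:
$M = 3110$ ($M = 3350 - 5 \cdot 48 = 3350 - 240 = 3110$)
$\frac{1}{M} = \frac{1}{3110}$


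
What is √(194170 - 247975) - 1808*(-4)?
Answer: 7232 + I*√53805 ≈ 7232.0 + 231.96*I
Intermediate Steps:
√(194170 - 247975) - 1808*(-4) = √(-53805) + 7232 = I*√53805 + 7232 = 7232 + I*√53805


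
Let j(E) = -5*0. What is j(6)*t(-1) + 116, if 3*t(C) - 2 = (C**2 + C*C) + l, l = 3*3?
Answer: 116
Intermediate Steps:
l = 9
j(E) = 0
t(C) = 11/3 + 2*C**2/3 (t(C) = 2/3 + ((C**2 + C*C) + 9)/3 = 2/3 + ((C**2 + C**2) + 9)/3 = 2/3 + (2*C**2 + 9)/3 = 2/3 + (9 + 2*C**2)/3 = 2/3 + (3 + 2*C**2/3) = 11/3 + 2*C**2/3)
j(6)*t(-1) + 116 = 0*(11/3 + (2/3)*(-1)**2) + 116 = 0*(11/3 + (2/3)*1) + 116 = 0*(11/3 + 2/3) + 116 = 0*(13/3) + 116 = 0 + 116 = 116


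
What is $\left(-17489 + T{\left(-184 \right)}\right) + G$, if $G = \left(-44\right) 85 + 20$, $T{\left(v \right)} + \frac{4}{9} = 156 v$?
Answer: $- \frac{449221}{9} \approx -49913.0$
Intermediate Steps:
$T{\left(v \right)} = - \frac{4}{9} + 156 v$
$G = -3720$ ($G = -3740 + 20 = -3720$)
$\left(-17489 + T{\left(-184 \right)}\right) + G = \left(-17489 + \left(- \frac{4}{9} + 156 \left(-184\right)\right)\right) - 3720 = \left(-17489 - \frac{258340}{9}\right) - 3720 = - \frac{415741}{9} - 3720 = - \frac{449221}{9}$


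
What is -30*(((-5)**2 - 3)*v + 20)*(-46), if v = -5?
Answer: -124200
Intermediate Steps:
-30*(((-5)**2 - 3)*v + 20)*(-46) = -30*(((-5)**2 - 3)*(-5) + 20)*(-46) = -30*((25 - 3)*(-5) + 20)*(-46) = -30*(22*(-5) + 20)*(-46) = -30*(-110 + 20)*(-46) = -30*(-90)*(-46) = 2700*(-46) = -124200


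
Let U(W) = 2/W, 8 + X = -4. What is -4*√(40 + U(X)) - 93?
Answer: -93 - 2*√1434/3 ≈ -118.25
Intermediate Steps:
X = -12 (X = -8 - 4 = -12)
-4*√(40 + U(X)) - 93 = -4*√(40 + 2/(-12)) - 93 = -4*√(40 + 2*(-1/12)) - 93 = -4*√(40 - ⅙) - 93 = -2*√1434/3 - 93 = -93 - 2*√1434/3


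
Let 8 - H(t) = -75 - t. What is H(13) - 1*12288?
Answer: -12192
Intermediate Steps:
H(t) = 83 + t (H(t) = 8 - (-75 - t) = 8 + (75 + t) = 83 + t)
H(13) - 1*12288 = (83 + 13) - 1*12288 = 96 - 12288 = -12192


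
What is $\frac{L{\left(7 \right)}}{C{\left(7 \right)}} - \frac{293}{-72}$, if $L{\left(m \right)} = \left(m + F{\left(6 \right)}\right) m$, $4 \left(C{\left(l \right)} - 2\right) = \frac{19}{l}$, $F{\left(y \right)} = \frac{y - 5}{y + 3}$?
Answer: $\frac{122327}{5400} \approx 22.653$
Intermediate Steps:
$F{\left(y \right)} = \frac{-5 + y}{3 + y}$
$C{\left(l \right)} = 2 + \frac{19}{4 l}$ ($C{\left(l \right)} = 2 + \frac{19 \frac{1}{l}}{4} = 2 + \frac{19}{4 l}$)
$L{\left(m \right)} = m \left(\frac{1}{9} + m\right)$ ($L{\left(m \right)} = \left(m + \frac{-5 + 6}{3 + 6}\right) m = \left(m + \frac{1}{9} \cdot 1\right) m = \left(m + \frac{1}{9}\right) m = \left(\frac{1}{9} + m\right) m = m \left(\frac{1}{9} + m\right)$)
$\frac{L{\left(7 \right)}}{C{\left(7 \right)}} - \frac{293}{-72} = \frac{7 \left(\frac{1}{9} + 7\right)}{2 + \frac{19}{4 \cdot 7}} - \frac{293}{-72} = \frac{7 \cdot \frac{64}{9}}{2 + \frac{19}{4} \cdot \frac{1}{7}} - - \frac{293}{72} = \frac{448}{9 \left(2 + \frac{19}{28}\right)} + \frac{293}{72} = \frac{448}{9 \cdot \frac{75}{28}} + \frac{293}{72} = \frac{448}{9} \cdot \frac{28}{75} + \frac{293}{72} = \frac{12544}{675} + \frac{293}{72} = \frac{122327}{5400}$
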